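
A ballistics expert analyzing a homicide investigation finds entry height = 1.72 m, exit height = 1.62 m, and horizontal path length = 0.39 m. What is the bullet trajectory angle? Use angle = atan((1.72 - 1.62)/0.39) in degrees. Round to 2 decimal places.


Bullet trajectory angle:
Height difference = 1.72 - 1.62 = 0.1 m
angle = atan(0.1 / 0.39)
angle = atan(0.25641)
angle = 14.38 degrees

14.38


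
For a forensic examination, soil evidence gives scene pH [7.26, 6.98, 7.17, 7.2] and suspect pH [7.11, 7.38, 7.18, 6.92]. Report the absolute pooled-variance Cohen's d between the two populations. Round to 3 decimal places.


Pooled-variance Cohen's d for soil pH comparison:
Scene mean = 28.61 / 4 = 7.1525
Suspect mean = 28.59 / 4 = 7.1475
Scene sample variance s_s^2 = 0.014625
Suspect sample variance s_c^2 = 0.036092
Pooled variance = ((n_s-1)*s_s^2 + (n_c-1)*s_c^2) / (n_s + n_c - 2) = 0.025358
Pooled SD = sqrt(0.025358) = 0.159242
Mean difference = 0.005
|d| = |0.005| / 0.159242 = 0.031

0.031


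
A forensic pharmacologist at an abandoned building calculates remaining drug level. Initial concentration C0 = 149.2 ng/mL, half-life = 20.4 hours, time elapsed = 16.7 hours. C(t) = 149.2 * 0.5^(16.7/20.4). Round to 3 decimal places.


Drug concentration decay:
Number of half-lives = t / t_half = 16.7 / 20.4 = 0.818627
Decay factor = 0.5^0.818627 = 0.56698128
C(t) = 149.2 * 0.56698128 = 84.594 ng/mL

84.594


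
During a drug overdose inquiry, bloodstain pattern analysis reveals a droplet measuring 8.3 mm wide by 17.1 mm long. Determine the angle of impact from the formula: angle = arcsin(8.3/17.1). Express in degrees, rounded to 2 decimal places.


Blood spatter impact angle calculation:
width / length = 8.3 / 17.1 = 0.48538
angle = arcsin(0.48538)
angle = 29.04 degrees

29.04


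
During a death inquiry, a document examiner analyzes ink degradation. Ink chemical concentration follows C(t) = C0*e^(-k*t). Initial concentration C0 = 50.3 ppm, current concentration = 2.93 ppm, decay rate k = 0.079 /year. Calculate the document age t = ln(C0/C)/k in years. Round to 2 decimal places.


Document age estimation:
C0/C = 50.3 / 2.93 = 17.167235
ln(C0/C) = 2.843003
t = 2.843003 / 0.079 = 35.99 years

35.99


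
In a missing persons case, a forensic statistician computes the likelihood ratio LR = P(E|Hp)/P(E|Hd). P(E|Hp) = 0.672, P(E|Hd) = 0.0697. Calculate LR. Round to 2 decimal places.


Likelihood ratio calculation:
LR = P(E|Hp) / P(E|Hd)
LR = 0.672 / 0.0697
LR = 9.64

9.64


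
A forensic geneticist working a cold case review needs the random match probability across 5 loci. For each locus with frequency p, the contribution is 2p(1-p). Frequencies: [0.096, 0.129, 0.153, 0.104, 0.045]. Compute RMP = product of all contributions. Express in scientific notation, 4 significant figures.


Computing RMP for 5 loci:
Locus 1: 2 * 0.096 * 0.904 = 0.173568
Locus 2: 2 * 0.129 * 0.871 = 0.224718
Locus 3: 2 * 0.153 * 0.847 = 0.259182
Locus 4: 2 * 0.104 * 0.896 = 0.186368
Locus 5: 2 * 0.045 * 0.955 = 0.08595
RMP = 1.619e-04

1.619e-04


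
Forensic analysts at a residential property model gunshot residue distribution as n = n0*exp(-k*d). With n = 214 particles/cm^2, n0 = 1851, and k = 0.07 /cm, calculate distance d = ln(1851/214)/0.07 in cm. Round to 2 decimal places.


GSR distance calculation:
n0/n = 1851 / 214 = 8.649533
ln(n0/n) = 2.157505
d = 2.157505 / 0.07 = 30.82 cm

30.82


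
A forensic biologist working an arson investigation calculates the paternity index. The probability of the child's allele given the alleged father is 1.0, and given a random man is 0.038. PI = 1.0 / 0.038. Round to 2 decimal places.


Paternity Index calculation:
PI = P(allele|father) / P(allele|random)
PI = 1.0 / 0.038
PI = 26.32

26.32


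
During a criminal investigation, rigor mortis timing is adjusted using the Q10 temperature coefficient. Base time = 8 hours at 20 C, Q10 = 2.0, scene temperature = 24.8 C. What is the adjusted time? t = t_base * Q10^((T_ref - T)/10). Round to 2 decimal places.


Rigor mortis time adjustment:
Exponent = (T_ref - T_actual) / 10 = (20 - 24.8) / 10 = -0.48
Q10 factor = 2.0^-0.48 = 0.71698
t_adjusted = 8 * 0.71698 = 5.74 hours

5.74


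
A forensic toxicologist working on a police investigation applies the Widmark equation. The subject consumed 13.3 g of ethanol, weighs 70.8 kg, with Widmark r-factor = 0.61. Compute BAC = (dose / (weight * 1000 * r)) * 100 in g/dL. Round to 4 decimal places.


Applying the Widmark formula:
BAC = (dose_g / (body_wt * 1000 * r)) * 100
Denominator = 70.8 * 1000 * 0.61 = 43188
BAC = (13.3 / 43188) * 100
BAC = 0.0308 g/dL

0.0308


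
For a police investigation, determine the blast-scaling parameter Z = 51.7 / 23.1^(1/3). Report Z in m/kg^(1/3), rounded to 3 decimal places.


Scaled distance calculation:
W^(1/3) = 23.1^(1/3) = 2.847983
Z = R / W^(1/3) = 51.7 / 2.847983
Z = 18.153 m/kg^(1/3)

18.153


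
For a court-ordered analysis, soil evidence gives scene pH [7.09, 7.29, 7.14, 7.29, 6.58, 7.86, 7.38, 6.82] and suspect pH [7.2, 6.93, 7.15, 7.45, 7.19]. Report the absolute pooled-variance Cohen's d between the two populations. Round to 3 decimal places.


Pooled-variance Cohen's d for soil pH comparison:
Scene mean = 57.45 / 8 = 7.18125
Suspect mean = 35.92 / 5 = 7.184
Scene sample variance s_s^2 = 0.146555
Suspect sample variance s_c^2 = 0.03418
Pooled variance = ((n_s-1)*s_s^2 + (n_c-1)*s_c^2) / (n_s + n_c - 2) = 0.105692
Pooled SD = sqrt(0.105692) = 0.325103
Mean difference = -0.00275
|d| = |-0.00275| / 0.325103 = 0.008

0.008


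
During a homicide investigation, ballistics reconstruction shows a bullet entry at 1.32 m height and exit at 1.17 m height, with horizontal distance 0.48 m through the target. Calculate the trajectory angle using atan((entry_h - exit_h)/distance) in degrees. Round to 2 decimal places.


Bullet trajectory angle:
Height difference = 1.32 - 1.17 = 0.15 m
angle = atan(0.15 / 0.48)
angle = atan(0.3125)
angle = 17.35 degrees

17.35


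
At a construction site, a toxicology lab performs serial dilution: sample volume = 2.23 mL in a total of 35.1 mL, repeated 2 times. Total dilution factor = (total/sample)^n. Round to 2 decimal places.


Dilution factor calculation:
Single dilution = V_total / V_sample = 35.1 / 2.23 ≈ 15.73991
Number of dilutions = 2
Total DF = (35.1 / 2.23)^2 (full precision, rounded at the end) = 247.74

247.74


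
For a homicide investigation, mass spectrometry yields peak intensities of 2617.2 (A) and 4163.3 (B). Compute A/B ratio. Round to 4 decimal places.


Spectral peak ratio:
Peak A = 2617.2 counts
Peak B = 4163.3 counts
Ratio = 2617.2 / 4163.3 = 0.6286

0.6286


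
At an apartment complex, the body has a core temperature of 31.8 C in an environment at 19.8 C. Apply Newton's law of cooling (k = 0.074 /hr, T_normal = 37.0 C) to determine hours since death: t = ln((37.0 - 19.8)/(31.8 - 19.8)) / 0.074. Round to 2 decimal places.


Using Newton's law of cooling:
t = ln((T_normal - T_ambient) / (T_body - T_ambient)) / k
T_normal - T_ambient = 17.2
T_body - T_ambient = 12.0
Ratio = 1.433333
ln(ratio) = 0.360003
t = 0.360003 / 0.074 = 4.86 hours

4.86


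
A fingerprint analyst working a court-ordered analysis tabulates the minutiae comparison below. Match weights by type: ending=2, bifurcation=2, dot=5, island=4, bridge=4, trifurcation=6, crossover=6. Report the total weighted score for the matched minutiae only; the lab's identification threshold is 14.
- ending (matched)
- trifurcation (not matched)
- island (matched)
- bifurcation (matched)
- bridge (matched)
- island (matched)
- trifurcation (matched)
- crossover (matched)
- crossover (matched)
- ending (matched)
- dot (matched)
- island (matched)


Weighted minutiae match score:
  ending: matched, +2 (running total 2)
  trifurcation: not matched, +0
  island: matched, +4 (running total 6)
  bifurcation: matched, +2 (running total 8)
  bridge: matched, +4 (running total 12)
  island: matched, +4 (running total 16)
  trifurcation: matched, +6 (running total 22)
  crossover: matched, +6 (running total 28)
  crossover: matched, +6 (running total 34)
  ending: matched, +2 (running total 36)
  dot: matched, +5 (running total 41)
  island: matched, +4 (running total 45)
Total score = 45
Threshold = 14; verdict = identification

45


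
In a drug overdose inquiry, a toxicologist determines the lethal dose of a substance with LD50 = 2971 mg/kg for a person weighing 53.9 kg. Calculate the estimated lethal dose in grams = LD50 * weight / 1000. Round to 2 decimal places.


Lethal dose calculation:
Lethal dose = LD50 * body_weight / 1000
= 2971 * 53.9 / 1000
= 160136.9 / 1000
= 160.14 g

160.14


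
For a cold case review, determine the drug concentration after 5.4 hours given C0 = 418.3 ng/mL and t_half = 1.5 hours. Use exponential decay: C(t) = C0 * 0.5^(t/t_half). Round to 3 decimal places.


Drug concentration decay:
Number of half-lives = t / t_half = 5.4 / 1.5 = 3.6
Decay factor = 0.5^3.6 = 0.08246924
C(t) = 418.3 * 0.08246924 = 34.497 ng/mL

34.497


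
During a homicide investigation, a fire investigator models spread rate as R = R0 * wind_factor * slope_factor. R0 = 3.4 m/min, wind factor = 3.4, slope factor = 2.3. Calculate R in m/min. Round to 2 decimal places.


Fire spread rate calculation:
R = R0 * wind_factor * slope_factor
= 3.4 * 3.4 * 2.3
= 11.56 * 2.3
= 26.59 m/min

26.59


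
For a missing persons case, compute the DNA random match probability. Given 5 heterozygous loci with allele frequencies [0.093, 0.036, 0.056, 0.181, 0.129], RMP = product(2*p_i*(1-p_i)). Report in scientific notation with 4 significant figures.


Computing RMP for 5 loci:
Locus 1: 2 * 0.093 * 0.907 = 0.168702
Locus 2: 2 * 0.036 * 0.964 = 0.069408
Locus 3: 2 * 0.056 * 0.944 = 0.105728
Locus 4: 2 * 0.181 * 0.819 = 0.296478
Locus 5: 2 * 0.129 * 0.871 = 0.224718
RMP = 8.248e-05

8.248e-05


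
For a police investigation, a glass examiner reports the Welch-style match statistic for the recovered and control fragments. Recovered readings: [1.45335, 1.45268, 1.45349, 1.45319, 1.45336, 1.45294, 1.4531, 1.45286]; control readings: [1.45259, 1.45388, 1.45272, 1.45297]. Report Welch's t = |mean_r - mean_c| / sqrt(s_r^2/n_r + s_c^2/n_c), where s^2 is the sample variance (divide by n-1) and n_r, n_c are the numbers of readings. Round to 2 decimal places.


Welch's t-criterion for glass RI comparison:
Recovered mean = sum / n_r = 11.62497 / 8 = 1.4531212
Control mean = sum / n_c = 5.81216 / 4 = 1.45304
Recovered sample variance s_r^2 = 7.80411e-08
Control sample variance s_c^2 = 3.38467e-07
Welch SE (unpooled) = sqrt(s_r^2/n_r + s_c^2/n_c) = sqrt(9.75513e-09 + 8.46167e-08) = sqrt(9.43718e-08) = 0.0003072
|mean_r - mean_c| = 8.125e-05
t = 8.125e-05 / 0.0003072 = 0.26

0.26


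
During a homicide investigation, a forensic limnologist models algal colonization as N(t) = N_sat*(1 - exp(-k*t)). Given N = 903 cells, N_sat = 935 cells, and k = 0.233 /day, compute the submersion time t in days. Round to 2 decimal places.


PMSI from diatom colonization curve:
N / N_sat = 903 / 935 = 0.965775
1 - N/N_sat = 0.034225
ln(1 - N/N_sat) = -3.374799
t = -ln(1 - N/N_sat) / k = -(-3.374799) / 0.233 = 14.48 days

14.48


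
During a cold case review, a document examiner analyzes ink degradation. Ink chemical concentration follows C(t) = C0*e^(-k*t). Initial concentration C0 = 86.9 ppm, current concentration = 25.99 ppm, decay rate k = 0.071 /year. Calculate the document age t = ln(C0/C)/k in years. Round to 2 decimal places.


Document age estimation:
C0/C = 86.9 / 25.99 = 3.343594
ln(C0/C) = 1.207046
t = 1.207046 / 0.071 = 17.00 years

17.00


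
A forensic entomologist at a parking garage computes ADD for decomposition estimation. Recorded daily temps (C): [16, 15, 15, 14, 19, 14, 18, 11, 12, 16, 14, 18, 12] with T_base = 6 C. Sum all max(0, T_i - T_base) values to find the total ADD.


Computing ADD day by day:
Day 1: max(0, 16 - 6) = 10
Day 2: max(0, 15 - 6) = 9
Day 3: max(0, 15 - 6) = 9
Day 4: max(0, 14 - 6) = 8
Day 5: max(0, 19 - 6) = 13
Day 6: max(0, 14 - 6) = 8
Day 7: max(0, 18 - 6) = 12
Day 8: max(0, 11 - 6) = 5
Day 9: max(0, 12 - 6) = 6
Day 10: max(0, 16 - 6) = 10
Day 11: max(0, 14 - 6) = 8
Day 12: max(0, 18 - 6) = 12
Day 13: max(0, 12 - 6) = 6
Total ADD = 116

116


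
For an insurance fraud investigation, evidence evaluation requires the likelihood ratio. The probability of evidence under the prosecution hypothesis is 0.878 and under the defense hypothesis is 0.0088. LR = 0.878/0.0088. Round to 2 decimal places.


Likelihood ratio calculation:
LR = P(E|Hp) / P(E|Hd)
LR = 0.878 / 0.0088
LR = 99.77

99.77


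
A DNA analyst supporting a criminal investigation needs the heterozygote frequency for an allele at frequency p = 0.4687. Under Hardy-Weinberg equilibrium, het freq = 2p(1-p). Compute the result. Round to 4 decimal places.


Hardy-Weinberg heterozygote frequency:
q = 1 - p = 1 - 0.4687 = 0.5313
2pq = 2 * 0.4687 * 0.5313 = 0.4980

0.4980


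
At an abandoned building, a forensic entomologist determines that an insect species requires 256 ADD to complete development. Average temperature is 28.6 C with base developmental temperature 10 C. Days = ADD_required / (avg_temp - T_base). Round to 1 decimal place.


Insect development time:
Effective temperature = avg_temp - T_base = 28.6 - 10 = 18.6 C
Days = ADD / effective_temp = 256 / 18.6 = 13.8 days

13.8


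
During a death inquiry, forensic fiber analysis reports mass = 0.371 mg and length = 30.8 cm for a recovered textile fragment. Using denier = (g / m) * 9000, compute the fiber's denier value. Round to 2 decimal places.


Denier calculation:
Mass in grams = 0.371 mg / 1000 = 0.000371 g
Length in meters = 30.8 cm / 100 = 0.308 m
Linear density = mass / length = 0.000371 / 0.308 = 0.00120455 g/m
Denier = (g/m) * 9000 = 0.00120455 * 9000 = 10.84

10.84


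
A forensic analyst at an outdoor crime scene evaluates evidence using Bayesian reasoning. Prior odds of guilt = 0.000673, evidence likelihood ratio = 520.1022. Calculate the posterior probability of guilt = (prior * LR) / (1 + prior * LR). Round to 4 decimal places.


Bayesian evidence evaluation:
Posterior odds = prior_odds * LR = 0.000673 * 520.1022 = 0.3500288
Posterior probability = posterior_odds / (1 + posterior_odds)
= 0.3500288 / (1 + 0.3500288)
= 0.3500288 / 1.3500288
= 0.2593

0.2593


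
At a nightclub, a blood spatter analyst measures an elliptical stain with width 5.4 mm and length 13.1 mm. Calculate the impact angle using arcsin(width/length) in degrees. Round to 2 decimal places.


Blood spatter impact angle calculation:
width / length = 5.4 / 13.1 = 0.412214
angle = arcsin(0.412214)
angle = 24.34 degrees

24.34


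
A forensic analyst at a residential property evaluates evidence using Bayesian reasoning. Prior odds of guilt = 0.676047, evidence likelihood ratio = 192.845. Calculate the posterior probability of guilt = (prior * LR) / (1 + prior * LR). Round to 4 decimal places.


Bayesian evidence evaluation:
Posterior odds = prior_odds * LR = 0.676047 * 192.845 = 130.3723
Posterior probability = posterior_odds / (1 + posterior_odds)
= 130.3723 / (1 + 130.3723)
= 130.3723 / 131.3723
= 0.9924

0.9924


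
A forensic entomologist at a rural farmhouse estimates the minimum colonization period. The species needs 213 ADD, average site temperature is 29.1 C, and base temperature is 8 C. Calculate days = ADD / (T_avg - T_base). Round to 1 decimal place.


Insect development time:
Effective temperature = avg_temp - T_base = 29.1 - 8 = 21.1 C
Days = ADD / effective_temp = 213 / 21.1 = 10.1 days

10.1


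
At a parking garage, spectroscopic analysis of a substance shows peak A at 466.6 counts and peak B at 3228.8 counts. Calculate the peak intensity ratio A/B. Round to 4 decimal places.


Spectral peak ratio:
Peak A = 466.6 counts
Peak B = 3228.8 counts
Ratio = 466.6 / 3228.8 = 0.1445

0.1445


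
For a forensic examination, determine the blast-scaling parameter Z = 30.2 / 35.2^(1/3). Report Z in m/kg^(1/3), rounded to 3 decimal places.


Scaled distance calculation:
W^(1/3) = 35.2^(1/3) = 3.277285
Z = R / W^(1/3) = 30.2 / 3.277285
Z = 9.215 m/kg^(1/3)

9.215


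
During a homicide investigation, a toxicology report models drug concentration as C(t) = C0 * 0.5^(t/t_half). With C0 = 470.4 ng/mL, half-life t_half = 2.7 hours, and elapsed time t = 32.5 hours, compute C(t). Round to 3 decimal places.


Drug concentration decay:
Number of half-lives = t / t_half = 32.5 / 2.7 = 12.037037
Decay factor = 0.5^12.037037 = 0.00023795
C(t) = 470.4 * 0.00023795 = 0.112 ng/mL

0.112


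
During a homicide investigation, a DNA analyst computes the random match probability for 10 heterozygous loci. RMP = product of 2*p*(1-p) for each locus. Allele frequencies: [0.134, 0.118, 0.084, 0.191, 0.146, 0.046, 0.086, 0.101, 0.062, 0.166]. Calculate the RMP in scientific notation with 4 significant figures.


Computing RMP for 10 loci:
Locus 1: 2 * 0.134 * 0.866 = 0.232088
Locus 2: 2 * 0.118 * 0.882 = 0.208152
Locus 3: 2 * 0.084 * 0.916 = 0.153888
Locus 4: 2 * 0.191 * 0.809 = 0.309038
Locus 5: 2 * 0.146 * 0.854 = 0.249368
Locus 6: 2 * 0.046 * 0.954 = 0.087768
Locus 7: 2 * 0.086 * 0.914 = 0.157208
Locus 8: 2 * 0.101 * 0.899 = 0.181598
Locus 9: 2 * 0.062 * 0.938 = 0.116312
Locus 10: 2 * 0.166 * 0.834 = 0.276888
RMP = 4.623e-08

4.623e-08


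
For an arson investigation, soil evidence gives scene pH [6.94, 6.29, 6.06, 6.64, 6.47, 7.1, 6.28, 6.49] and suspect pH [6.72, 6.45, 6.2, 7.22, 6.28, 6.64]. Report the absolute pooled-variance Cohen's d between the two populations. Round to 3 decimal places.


Pooled-variance Cohen's d for soil pH comparison:
Scene mean = 52.27 / 8 = 6.53375
Suspect mean = 39.51 / 6 = 6.585
Scene sample variance s_s^2 = 0.121598
Suspect sample variance s_c^2 = 0.13679
Pooled variance = ((n_s-1)*s_s^2 + (n_c-1)*s_c^2) / (n_s + n_c - 2) = 0.127928
Pooled SD = sqrt(0.127928) = 0.35767
Mean difference = -0.05125
|d| = |-0.05125| / 0.35767 = 0.143

0.143


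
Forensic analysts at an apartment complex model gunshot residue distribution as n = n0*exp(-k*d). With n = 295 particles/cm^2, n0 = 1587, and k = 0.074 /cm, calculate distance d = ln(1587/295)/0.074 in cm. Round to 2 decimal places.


GSR distance calculation:
n0/n = 1587 / 295 = 5.379661
ln(n0/n) = 1.682625
d = 1.682625 / 0.074 = 22.74 cm

22.74


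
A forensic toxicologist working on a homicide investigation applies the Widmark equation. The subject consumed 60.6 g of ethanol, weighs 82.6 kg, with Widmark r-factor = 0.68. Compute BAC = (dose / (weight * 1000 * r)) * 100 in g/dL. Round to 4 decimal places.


Applying the Widmark formula:
BAC = (dose_g / (body_wt * 1000 * r)) * 100
Denominator = 82.6 * 1000 * 0.68 = 56168
BAC = (60.6 / 56168) * 100
BAC = 0.1079 g/dL

0.1079


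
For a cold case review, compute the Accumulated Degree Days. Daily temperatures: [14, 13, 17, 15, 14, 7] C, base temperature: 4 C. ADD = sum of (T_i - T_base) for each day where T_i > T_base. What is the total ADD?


Computing ADD day by day:
Day 1: max(0, 14 - 4) = 10
Day 2: max(0, 13 - 4) = 9
Day 3: max(0, 17 - 4) = 13
Day 4: max(0, 15 - 4) = 11
Day 5: max(0, 14 - 4) = 10
Day 6: max(0, 7 - 4) = 3
Total ADD = 56

56


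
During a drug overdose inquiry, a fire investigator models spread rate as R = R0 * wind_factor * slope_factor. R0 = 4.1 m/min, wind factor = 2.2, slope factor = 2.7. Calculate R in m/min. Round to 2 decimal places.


Fire spread rate calculation:
R = R0 * wind_factor * slope_factor
= 4.1 * 2.2 * 2.7
= 9.02 * 2.7
= 24.35 m/min

24.35


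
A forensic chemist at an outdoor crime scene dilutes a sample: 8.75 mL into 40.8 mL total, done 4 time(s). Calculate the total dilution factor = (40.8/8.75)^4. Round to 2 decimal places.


Dilution factor calculation:
Single dilution = V_total / V_sample = 40.8 / 8.75 ≈ 4.662857
Number of dilutions = 4
Total DF = (40.8 / 8.75)^4 (full precision, rounded at the end) = 472.72

472.72


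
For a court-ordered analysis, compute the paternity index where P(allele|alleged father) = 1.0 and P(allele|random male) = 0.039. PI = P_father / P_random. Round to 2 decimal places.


Paternity Index calculation:
PI = P(allele|father) / P(allele|random)
PI = 1.0 / 0.039
PI = 25.64

25.64


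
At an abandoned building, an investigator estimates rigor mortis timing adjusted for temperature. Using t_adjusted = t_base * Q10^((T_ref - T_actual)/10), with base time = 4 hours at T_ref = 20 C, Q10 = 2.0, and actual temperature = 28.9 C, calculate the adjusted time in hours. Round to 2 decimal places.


Rigor mortis time adjustment:
Exponent = (T_ref - T_actual) / 10 = (20 - 28.9) / 10 = -0.89
Q10 factor = 2.0^-0.89 = 0.53961
t_adjusted = 4 * 0.53961 = 2.16 hours

2.16


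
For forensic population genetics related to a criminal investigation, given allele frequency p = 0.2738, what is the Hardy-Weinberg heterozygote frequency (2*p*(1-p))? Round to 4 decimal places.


Hardy-Weinberg heterozygote frequency:
q = 1 - p = 1 - 0.2738 = 0.7262
2pq = 2 * 0.2738 * 0.7262 = 0.3977

0.3977


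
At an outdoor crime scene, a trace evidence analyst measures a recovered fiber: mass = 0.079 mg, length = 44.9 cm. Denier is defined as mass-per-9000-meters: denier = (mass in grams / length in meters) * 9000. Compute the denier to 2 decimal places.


Denier calculation:
Mass in grams = 0.079 mg / 1000 = 0.000079 g
Length in meters = 44.9 cm / 100 = 0.449 m
Linear density = mass / length = 0.000079 / 0.449 = 0.00017595 g/m
Denier = (g/m) * 9000 = 0.00017595 * 9000 = 1.58

1.58


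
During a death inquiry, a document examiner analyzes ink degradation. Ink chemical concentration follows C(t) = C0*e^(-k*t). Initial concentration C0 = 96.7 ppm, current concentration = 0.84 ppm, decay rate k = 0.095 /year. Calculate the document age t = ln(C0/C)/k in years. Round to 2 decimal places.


Document age estimation:
C0/C = 96.7 / 0.84 = 115.119048
ln(C0/C) = 4.745967
t = 4.745967 / 0.095 = 49.96 years

49.96


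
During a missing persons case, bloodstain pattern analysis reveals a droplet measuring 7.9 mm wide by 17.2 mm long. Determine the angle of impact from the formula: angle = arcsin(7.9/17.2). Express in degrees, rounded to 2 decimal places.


Blood spatter impact angle calculation:
width / length = 7.9 / 17.2 = 0.459302
angle = arcsin(0.459302)
angle = 27.34 degrees

27.34


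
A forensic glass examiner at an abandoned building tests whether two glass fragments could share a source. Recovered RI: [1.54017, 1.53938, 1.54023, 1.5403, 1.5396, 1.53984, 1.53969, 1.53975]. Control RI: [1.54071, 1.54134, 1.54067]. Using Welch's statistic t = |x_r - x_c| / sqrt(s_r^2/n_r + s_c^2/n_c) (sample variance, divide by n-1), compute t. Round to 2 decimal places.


Welch's t-criterion for glass RI comparison:
Recovered mean = sum / n_r = 12.31896 / 8 = 1.53987
Control mean = sum / n_c = 4.62272 / 3 = 1.5409067
Recovered sample variance s_r^2 = 1.09314e-07
Control sample variance s_c^2 = 1.41233e-07
Welch SE (unpooled) = sqrt(s_r^2/n_r + s_c^2/n_c) = sqrt(1.36643e-08 + 4.70778e-08) = sqrt(6.07421e-08) = 0.000246459
|mean_r - mean_c| = 0.00103667
t = 0.00103667 / 0.000246459 = 4.21

4.21


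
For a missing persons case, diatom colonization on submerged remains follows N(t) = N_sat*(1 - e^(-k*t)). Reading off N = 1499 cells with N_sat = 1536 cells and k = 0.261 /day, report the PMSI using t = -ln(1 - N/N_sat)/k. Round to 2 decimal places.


PMSI from diatom colonization curve:
N / N_sat = 1499 / 1536 = 0.975911
1 - N/N_sat = 0.024089
ln(1 - N/N_sat) = -3.726
t = -ln(1 - N/N_sat) / k = -(-3.726) / 0.261 = 14.28 days

14.28


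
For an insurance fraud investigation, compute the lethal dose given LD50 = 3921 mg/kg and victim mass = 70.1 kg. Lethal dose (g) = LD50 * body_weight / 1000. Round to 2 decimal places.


Lethal dose calculation:
Lethal dose = LD50 * body_weight / 1000
= 3921 * 70.1 / 1000
= 274862.1 / 1000
= 274.86 g

274.86


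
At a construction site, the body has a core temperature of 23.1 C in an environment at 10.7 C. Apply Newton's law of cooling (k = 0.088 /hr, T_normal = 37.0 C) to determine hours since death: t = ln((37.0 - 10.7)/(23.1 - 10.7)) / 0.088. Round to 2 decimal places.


Using Newton's law of cooling:
t = ln((T_normal - T_ambient) / (T_body - T_ambient)) / k
T_normal - T_ambient = 26.3
T_body - T_ambient = 12.4
Ratio = 2.120968
ln(ratio) = 0.751873
t = 0.751873 / 0.088 = 8.54 hours

8.54


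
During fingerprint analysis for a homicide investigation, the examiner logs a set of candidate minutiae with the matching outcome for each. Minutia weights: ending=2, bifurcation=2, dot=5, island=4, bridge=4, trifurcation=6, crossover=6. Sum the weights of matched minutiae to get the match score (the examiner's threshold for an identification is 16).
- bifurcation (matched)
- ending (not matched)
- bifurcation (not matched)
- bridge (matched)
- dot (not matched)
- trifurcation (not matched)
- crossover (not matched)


Weighted minutiae match score:
  bifurcation: matched, +2 (running total 2)
  ending: not matched, +0
  bifurcation: not matched, +0
  bridge: matched, +4 (running total 6)
  dot: not matched, +0
  trifurcation: not matched, +0
  crossover: not matched, +0
Total score = 6
Threshold = 16; verdict = inconclusive

6


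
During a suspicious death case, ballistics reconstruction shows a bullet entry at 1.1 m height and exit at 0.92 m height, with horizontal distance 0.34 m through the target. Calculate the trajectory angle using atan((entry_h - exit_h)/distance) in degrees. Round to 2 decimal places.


Bullet trajectory angle:
Height difference = 1.1 - 0.92 = 0.18 m
angle = atan(0.18 / 0.34)
angle = atan(0.529412)
angle = 27.90 degrees

27.90


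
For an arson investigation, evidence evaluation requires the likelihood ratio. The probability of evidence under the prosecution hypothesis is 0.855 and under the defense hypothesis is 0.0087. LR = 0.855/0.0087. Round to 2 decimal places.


Likelihood ratio calculation:
LR = P(E|Hp) / P(E|Hd)
LR = 0.855 / 0.0087
LR = 98.28

98.28


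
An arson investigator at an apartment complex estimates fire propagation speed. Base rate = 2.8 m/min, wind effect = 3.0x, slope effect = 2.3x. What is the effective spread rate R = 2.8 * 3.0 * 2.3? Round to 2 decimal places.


Fire spread rate calculation:
R = R0 * wind_factor * slope_factor
= 2.8 * 3.0 * 2.3
= 8.4 * 2.3
= 19.32 m/min

19.32


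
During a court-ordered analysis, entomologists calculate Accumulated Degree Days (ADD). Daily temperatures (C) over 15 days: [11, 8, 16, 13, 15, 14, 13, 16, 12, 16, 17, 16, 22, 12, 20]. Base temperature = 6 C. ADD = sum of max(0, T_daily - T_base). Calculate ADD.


Computing ADD day by day:
Day 1: max(0, 11 - 6) = 5
Day 2: max(0, 8 - 6) = 2
Day 3: max(0, 16 - 6) = 10
Day 4: max(0, 13 - 6) = 7
Day 5: max(0, 15 - 6) = 9
Day 6: max(0, 14 - 6) = 8
Day 7: max(0, 13 - 6) = 7
Day 8: max(0, 16 - 6) = 10
Day 9: max(0, 12 - 6) = 6
Day 10: max(0, 16 - 6) = 10
Day 11: max(0, 17 - 6) = 11
Day 12: max(0, 16 - 6) = 10
Day 13: max(0, 22 - 6) = 16
Day 14: max(0, 12 - 6) = 6
Day 15: max(0, 20 - 6) = 14
Total ADD = 131

131


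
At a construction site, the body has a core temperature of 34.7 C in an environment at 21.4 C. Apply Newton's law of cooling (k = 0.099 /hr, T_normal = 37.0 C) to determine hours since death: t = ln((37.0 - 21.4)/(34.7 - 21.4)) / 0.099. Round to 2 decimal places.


Using Newton's law of cooling:
t = ln((T_normal - T_ambient) / (T_body - T_ambient)) / k
T_normal - T_ambient = 15.6
T_body - T_ambient = 13.3
Ratio = 1.172932
ln(ratio) = 0.159507
t = 0.159507 / 0.099 = 1.61 hours

1.61


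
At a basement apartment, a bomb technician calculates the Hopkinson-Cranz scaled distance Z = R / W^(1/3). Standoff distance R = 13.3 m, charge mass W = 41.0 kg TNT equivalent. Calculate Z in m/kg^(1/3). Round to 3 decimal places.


Scaled distance calculation:
W^(1/3) = 41.0^(1/3) = 3.448217
Z = R / W^(1/3) = 13.3 / 3.448217
Z = 3.857 m/kg^(1/3)

3.857


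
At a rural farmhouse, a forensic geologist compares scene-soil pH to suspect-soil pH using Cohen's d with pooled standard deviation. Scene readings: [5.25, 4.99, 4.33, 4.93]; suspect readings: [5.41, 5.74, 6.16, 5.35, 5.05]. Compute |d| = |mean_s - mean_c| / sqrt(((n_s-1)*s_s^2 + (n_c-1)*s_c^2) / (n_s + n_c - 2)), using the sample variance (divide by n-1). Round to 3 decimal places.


Pooled-variance Cohen's d for soil pH comparison:
Scene mean = 19.5 / 4 = 4.875
Suspect mean = 27.71 / 5 = 5.542
Scene sample variance s_s^2 = 0.1513
Suspect sample variance s_c^2 = 0.17937
Pooled variance = ((n_s-1)*s_s^2 + (n_c-1)*s_c^2) / (n_s + n_c - 2) = 0.16734
Pooled SD = sqrt(0.16734) = 0.409072
Mean difference = -0.667
|d| = |-0.667| / 0.409072 = 1.631

1.631


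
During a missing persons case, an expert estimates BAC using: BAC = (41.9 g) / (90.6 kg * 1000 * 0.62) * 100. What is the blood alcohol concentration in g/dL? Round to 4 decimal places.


Applying the Widmark formula:
BAC = (dose_g / (body_wt * 1000 * r)) * 100
Denominator = 90.6 * 1000 * 0.62 = 56172
BAC = (41.9 / 56172) * 100
BAC = 0.0746 g/dL

0.0746


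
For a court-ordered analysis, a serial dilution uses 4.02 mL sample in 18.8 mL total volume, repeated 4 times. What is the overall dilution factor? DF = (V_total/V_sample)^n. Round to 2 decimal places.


Dilution factor calculation:
Single dilution = V_total / V_sample = 18.8 / 4.02 ≈ 4.676617
Number of dilutions = 4
Total DF = (18.8 / 4.02)^4 (full precision, rounded at the end) = 478.33

478.33


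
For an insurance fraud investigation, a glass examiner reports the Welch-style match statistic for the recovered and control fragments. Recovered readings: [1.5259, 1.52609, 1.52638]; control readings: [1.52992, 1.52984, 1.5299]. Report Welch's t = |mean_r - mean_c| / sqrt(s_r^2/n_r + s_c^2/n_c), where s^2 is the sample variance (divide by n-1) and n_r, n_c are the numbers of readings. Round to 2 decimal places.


Welch's t-criterion for glass RI comparison:
Recovered mean = sum / n_r = 4.57837 / 3 = 1.5261233
Control mean = sum / n_c = 4.58966 / 3 = 1.5298867
Recovered sample variance s_r^2 = 5.84333e-08
Control sample variance s_c^2 = 1.73333e-09
Welch SE (unpooled) = sqrt(s_r^2/n_r + s_c^2/n_c) = sqrt(1.94778e-08 + 5.77778e-10) = sqrt(2.00556e-08) = 0.000141618
|mean_r - mean_c| = 0.00376333
t = 0.00376333 / 0.000141618 = 26.57

26.57


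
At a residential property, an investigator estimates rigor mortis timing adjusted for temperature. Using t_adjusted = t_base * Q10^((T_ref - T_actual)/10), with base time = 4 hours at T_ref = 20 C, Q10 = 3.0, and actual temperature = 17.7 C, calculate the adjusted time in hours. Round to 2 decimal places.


Rigor mortis time adjustment:
Exponent = (T_ref - T_actual) / 10 = (20 - 17.7) / 10 = 0.23
Q10 factor = 3.0^0.23 = 1.28747
t_adjusted = 4 * 1.28747 = 5.15 hours

5.15


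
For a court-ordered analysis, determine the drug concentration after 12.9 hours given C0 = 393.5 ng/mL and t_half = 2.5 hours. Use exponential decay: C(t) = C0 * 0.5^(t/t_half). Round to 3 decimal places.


Drug concentration decay:
Number of half-lives = t / t_half = 12.9 / 2.5 = 5.16
Decay factor = 0.5^5.16 = 0.02796953
C(t) = 393.5 * 0.02796953 = 11.006 ng/mL

11.006


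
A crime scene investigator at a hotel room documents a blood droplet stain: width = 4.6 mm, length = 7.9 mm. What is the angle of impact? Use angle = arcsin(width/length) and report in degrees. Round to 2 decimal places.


Blood spatter impact angle calculation:
width / length = 4.6 / 7.9 = 0.582278
angle = arcsin(0.582278)
angle = 35.61 degrees

35.61


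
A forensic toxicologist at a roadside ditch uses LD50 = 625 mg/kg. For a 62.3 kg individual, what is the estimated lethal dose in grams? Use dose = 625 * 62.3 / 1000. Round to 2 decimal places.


Lethal dose calculation:
Lethal dose = LD50 * body_weight / 1000
= 625 * 62.3 / 1000
= 38937.5 / 1000
= 38.94 g

38.94


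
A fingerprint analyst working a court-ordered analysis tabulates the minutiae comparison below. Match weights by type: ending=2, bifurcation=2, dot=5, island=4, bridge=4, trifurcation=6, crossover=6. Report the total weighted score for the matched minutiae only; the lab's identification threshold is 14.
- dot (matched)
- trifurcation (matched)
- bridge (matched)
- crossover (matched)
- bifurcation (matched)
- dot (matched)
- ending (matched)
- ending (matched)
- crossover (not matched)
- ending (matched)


Weighted minutiae match score:
  dot: matched, +5 (running total 5)
  trifurcation: matched, +6 (running total 11)
  bridge: matched, +4 (running total 15)
  crossover: matched, +6 (running total 21)
  bifurcation: matched, +2 (running total 23)
  dot: matched, +5 (running total 28)
  ending: matched, +2 (running total 30)
  ending: matched, +2 (running total 32)
  crossover: not matched, +0
  ending: matched, +2 (running total 34)
Total score = 34
Threshold = 14; verdict = identification

34


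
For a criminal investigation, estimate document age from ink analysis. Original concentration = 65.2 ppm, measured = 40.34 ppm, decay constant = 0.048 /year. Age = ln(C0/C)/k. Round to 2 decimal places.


Document age estimation:
C0/C = 65.2 / 40.34 = 1.616262
ln(C0/C) = 0.480116
t = 0.480116 / 0.048 = 10.00 years

10.00


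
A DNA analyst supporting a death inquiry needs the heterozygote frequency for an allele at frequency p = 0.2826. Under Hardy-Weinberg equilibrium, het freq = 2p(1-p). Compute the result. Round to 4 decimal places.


Hardy-Weinberg heterozygote frequency:
q = 1 - p = 1 - 0.2826 = 0.7174
2pq = 2 * 0.2826 * 0.7174 = 0.4055

0.4055


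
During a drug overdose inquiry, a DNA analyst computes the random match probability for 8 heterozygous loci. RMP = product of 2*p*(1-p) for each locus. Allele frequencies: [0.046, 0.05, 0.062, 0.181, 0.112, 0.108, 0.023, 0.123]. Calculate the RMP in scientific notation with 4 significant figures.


Computing RMP for 8 loci:
Locus 1: 2 * 0.046 * 0.954 = 0.087768
Locus 2: 2 * 0.05 * 0.95 = 0.095
Locus 3: 2 * 0.062 * 0.938 = 0.116312
Locus 4: 2 * 0.181 * 0.819 = 0.296478
Locus 5: 2 * 0.112 * 0.888 = 0.198912
Locus 6: 2 * 0.108 * 0.892 = 0.192672
Locus 7: 2 * 0.023 * 0.977 = 0.044942
Locus 8: 2 * 0.123 * 0.877 = 0.215742
RMP = 1.068e-07

1.068e-07


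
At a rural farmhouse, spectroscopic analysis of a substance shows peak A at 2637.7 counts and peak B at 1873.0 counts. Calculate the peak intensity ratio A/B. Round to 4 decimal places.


Spectral peak ratio:
Peak A = 2637.7 counts
Peak B = 1873.0 counts
Ratio = 2637.7 / 1873.0 = 1.4083

1.4083


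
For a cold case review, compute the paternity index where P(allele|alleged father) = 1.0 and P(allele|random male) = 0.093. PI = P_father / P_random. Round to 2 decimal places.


Paternity Index calculation:
PI = P(allele|father) / P(allele|random)
PI = 1.0 / 0.093
PI = 10.75

10.75


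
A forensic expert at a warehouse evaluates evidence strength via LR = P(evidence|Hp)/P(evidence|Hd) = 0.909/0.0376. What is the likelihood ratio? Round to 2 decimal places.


Likelihood ratio calculation:
LR = P(E|Hp) / P(E|Hd)
LR = 0.909 / 0.0376
LR = 24.18

24.18


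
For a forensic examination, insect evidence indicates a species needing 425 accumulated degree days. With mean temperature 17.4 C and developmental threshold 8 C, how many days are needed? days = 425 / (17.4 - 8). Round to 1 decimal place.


Insect development time:
Effective temperature = avg_temp - T_base = 17.4 - 8 = 9.4 C
Days = ADD / effective_temp = 425 / 9.4 = 45.2 days

45.2


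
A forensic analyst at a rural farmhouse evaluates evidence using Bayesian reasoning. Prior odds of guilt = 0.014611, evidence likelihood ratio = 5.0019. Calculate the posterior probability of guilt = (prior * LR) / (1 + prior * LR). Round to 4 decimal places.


Bayesian evidence evaluation:
Posterior odds = prior_odds * LR = 0.014611 * 5.0019 = 0.07308276
Posterior probability = posterior_odds / (1 + posterior_odds)
= 0.07308276 / (1 + 0.07308276)
= 0.07308276 / 1.07308276
= 0.0681

0.0681


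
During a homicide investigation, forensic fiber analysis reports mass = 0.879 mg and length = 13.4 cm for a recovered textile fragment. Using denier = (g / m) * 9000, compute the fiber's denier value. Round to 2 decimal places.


Denier calculation:
Mass in grams = 0.879 mg / 1000 = 0.000879 g
Length in meters = 13.4 cm / 100 = 0.134 m
Linear density = mass / length = 0.000879 / 0.134 = 0.0065597 g/m
Denier = (g/m) * 9000 = 0.0065597 * 9000 = 59.04

59.04


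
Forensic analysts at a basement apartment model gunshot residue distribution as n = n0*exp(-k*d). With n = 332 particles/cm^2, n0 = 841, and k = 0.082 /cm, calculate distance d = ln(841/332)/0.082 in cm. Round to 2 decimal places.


GSR distance calculation:
n0/n = 841 / 332 = 2.533133
ln(n0/n) = 0.929457
d = 0.929457 / 0.082 = 11.33 cm

11.33


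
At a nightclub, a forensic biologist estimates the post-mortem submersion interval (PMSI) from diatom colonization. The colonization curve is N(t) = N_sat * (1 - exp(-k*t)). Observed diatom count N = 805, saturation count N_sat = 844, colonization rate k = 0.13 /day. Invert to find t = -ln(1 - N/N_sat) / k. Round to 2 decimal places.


PMSI from diatom colonization curve:
N / N_sat = 805 / 844 = 0.953791
1 - N/N_sat = 0.046209
ln(1 - N/N_sat) = -3.074581
t = -ln(1 - N/N_sat) / k = -(-3.074581) / 0.13 = 23.65 days

23.65


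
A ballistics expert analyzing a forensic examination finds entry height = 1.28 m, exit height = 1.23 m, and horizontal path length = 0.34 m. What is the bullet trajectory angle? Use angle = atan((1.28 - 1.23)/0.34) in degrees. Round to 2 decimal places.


Bullet trajectory angle:
Height difference = 1.28 - 1.23 = 0.05 m
angle = atan(0.05 / 0.34)
angle = atan(0.147059)
angle = 8.37 degrees

8.37


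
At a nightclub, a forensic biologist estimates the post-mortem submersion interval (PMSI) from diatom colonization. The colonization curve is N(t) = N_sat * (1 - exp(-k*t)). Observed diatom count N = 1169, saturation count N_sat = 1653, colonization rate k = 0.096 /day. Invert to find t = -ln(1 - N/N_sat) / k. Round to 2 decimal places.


PMSI from diatom colonization curve:
N / N_sat = 1169 / 1653 = 0.707199
1 - N/N_sat = 0.292801
ln(1 - N/N_sat) = -1.228262
t = -ln(1 - N/N_sat) / k = -(-1.228262) / 0.096 = 12.79 days

12.79


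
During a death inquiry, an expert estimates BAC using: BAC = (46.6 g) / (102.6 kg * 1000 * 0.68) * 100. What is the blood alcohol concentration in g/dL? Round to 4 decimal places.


Applying the Widmark formula:
BAC = (dose_g / (body_wt * 1000 * r)) * 100
Denominator = 102.6 * 1000 * 0.68 = 69768
BAC = (46.6 / 69768) * 100
BAC = 0.0668 g/dL

0.0668


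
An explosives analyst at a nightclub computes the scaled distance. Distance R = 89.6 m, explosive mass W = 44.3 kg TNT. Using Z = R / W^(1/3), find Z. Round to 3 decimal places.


Scaled distance calculation:
W^(1/3) = 44.3^(1/3) = 3.538354
Z = R / W^(1/3) = 89.6 / 3.538354
Z = 25.323 m/kg^(1/3)

25.323


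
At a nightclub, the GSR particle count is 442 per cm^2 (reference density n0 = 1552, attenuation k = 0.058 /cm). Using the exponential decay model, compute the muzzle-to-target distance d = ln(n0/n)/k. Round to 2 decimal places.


GSR distance calculation:
n0/n = 1552 / 442 = 3.511312
ln(n0/n) = 1.25599
d = 1.25599 / 0.058 = 21.65 cm

21.65


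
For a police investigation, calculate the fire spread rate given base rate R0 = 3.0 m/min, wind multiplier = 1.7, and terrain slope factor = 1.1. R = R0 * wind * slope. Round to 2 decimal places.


Fire spread rate calculation:
R = R0 * wind_factor * slope_factor
= 3.0 * 1.7 * 1.1
= 5.1 * 1.1
= 5.61 m/min

5.61


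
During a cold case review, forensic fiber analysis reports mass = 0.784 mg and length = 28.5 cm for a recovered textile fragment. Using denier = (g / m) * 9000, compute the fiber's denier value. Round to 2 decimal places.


Denier calculation:
Mass in grams = 0.784 mg / 1000 = 0.000784 g
Length in meters = 28.5 cm / 100 = 0.285 m
Linear density = mass / length = 0.000784 / 0.285 = 0.00275088 g/m
Denier = (g/m) * 9000 = 0.00275088 * 9000 = 24.76

24.76
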